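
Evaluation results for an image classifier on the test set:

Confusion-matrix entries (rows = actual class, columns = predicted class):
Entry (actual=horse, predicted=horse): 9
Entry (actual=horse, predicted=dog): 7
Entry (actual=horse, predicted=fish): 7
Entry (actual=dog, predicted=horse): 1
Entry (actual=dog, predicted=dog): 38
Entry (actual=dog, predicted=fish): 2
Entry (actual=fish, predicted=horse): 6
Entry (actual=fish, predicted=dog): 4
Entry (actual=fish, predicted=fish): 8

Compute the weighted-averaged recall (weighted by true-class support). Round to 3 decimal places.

0.671

Per-class recall (TP/(TP+FN)):
  horse: TP=9, FN=7+7=14 → 9/23 = 0.3913
  dog: TP=38, FN=1+2=3 → 38/41 = 0.9268
  fish: TP=8, FN=6+4=10 → 8/18 = 0.4444
Weighted-recall = Σ (supportᵢ/N)·recallᵢ with N=82: (23/82)·0.3913 + (41/82)·0.9268 + (18/82)·0.4444 = 0.671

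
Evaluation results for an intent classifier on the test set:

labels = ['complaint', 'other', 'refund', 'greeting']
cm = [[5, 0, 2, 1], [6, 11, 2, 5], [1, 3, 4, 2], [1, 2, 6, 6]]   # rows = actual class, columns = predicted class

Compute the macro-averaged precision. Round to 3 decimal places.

0.447

Per-class precision (TP/(TP+FP)):
  complaint: TP=5, FP=6+1+1=8 → 5/13 = 0.3846
  other: TP=11, FP=0+3+2=5 → 11/16 = 0.6875
  refund: TP=4, FP=2+2+6=10 → 4/14 = 0.2857
  greeting: TP=6, FP=1+5+2=8 → 6/14 = 0.4286
Macro-precision = mean = (0.3846 + 0.6875 + 0.2857 + 0.4286) / 4 = 0.447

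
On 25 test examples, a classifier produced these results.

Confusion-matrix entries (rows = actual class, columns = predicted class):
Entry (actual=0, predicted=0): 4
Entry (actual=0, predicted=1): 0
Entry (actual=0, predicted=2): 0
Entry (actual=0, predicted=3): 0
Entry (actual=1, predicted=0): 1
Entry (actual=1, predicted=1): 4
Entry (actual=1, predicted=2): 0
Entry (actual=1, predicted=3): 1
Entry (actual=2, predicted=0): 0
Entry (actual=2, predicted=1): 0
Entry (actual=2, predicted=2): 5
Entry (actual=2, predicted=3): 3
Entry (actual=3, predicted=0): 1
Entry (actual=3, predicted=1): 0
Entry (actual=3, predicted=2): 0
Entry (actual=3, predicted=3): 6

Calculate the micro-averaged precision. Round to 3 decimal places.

0.760

Micro-averaging pools counts across classes: ΣTP=19, ΣFP=6, ΣFN=6.
Micro-precision = TP/(TP+FP) on pooled counts = 0.760 (equals overall accuracy in single-label multiclass).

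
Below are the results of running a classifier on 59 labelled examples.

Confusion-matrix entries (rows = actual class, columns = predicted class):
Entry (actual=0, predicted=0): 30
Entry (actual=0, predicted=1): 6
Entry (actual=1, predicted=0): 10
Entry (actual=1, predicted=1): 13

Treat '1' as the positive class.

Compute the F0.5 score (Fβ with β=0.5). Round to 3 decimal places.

0.657

Fβ = (1+β²)·TP / ((1+β²)·TP + β²·FN + FP), with β²=1/4
= 1.25·13 / (1.25·13 + 0.25·10 + 6) = 0.657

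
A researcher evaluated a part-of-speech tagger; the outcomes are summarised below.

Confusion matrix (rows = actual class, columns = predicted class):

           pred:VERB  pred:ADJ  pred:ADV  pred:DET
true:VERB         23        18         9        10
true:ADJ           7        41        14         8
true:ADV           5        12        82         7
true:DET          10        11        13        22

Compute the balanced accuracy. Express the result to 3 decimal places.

Balanced accuracy = mean of per-class recall.
  VERB: recall = 23/60 = 0.3833
  ADJ: recall = 41/70 = 0.5857
  ADV: recall = 82/106 = 0.7736
  DET: recall = 22/56 = 0.3929
Mean = (0.3833 + 0.5857 + 0.7736 + 0.3929) / 4 = 0.534

0.534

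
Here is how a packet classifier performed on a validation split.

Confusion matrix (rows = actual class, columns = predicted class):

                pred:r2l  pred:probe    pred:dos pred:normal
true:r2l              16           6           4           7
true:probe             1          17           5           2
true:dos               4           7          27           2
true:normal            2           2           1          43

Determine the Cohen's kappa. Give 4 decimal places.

0.5997

Observed agreement pₒ = trace/N = 103/146 = 0.70548
Expected agreement pₑ = Σ (rowᵢ·colᵢ)/N² = (33·23 + 25·32 + 40·37 + 48·54)/146² = 0.26417
κ = (pₒ − pₑ)/(1 − pₑ) = (0.70548 − 0.26417)/(1 − 0.26417) = 0.5997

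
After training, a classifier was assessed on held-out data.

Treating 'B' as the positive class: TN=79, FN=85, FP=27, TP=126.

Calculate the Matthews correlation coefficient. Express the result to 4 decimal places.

MCC = (TP·TN − FP·FN) / √((TP+FP)(TP+FN)(TN+FP)(TN+FN))
Numerator = 126·79 − 27·85 = 7659
Denominator = √(153·211·106·164) = √561207672 = 23689.8221
MCC = 7659 / 23689.8221 = 0.3233

0.3233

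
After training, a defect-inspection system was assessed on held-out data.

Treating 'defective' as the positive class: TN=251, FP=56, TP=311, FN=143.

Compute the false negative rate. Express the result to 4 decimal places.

0.3150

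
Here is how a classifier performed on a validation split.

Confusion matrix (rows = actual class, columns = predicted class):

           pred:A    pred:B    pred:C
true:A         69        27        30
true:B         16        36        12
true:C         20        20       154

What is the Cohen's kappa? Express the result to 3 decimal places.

Observed agreement pₒ = trace/N = 259/384 = 0.6745
Expected agreement pₑ = Σ (rowᵢ·colᵢ)/N² = (126·105 + 64·83 + 194·196)/384² = 0.3836
κ = (pₒ − pₑ)/(1 − pₑ) = (0.6745 − 0.3836)/(1 − 0.3836) = 0.472

0.472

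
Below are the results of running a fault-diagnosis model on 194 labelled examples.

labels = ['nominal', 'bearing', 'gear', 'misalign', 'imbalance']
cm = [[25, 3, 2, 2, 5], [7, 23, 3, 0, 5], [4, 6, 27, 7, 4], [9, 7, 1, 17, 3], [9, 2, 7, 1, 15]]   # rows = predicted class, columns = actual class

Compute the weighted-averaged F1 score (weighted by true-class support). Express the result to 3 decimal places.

0.551

Per-class F1 score (2·TP/(2·TP+FP+FN)):
  nominal: TP=25, FP=3+2+2+5=12, FN=7+4+9+9=29 → 50/91 = 0.5495
  bearing: TP=23, FP=7+3+0+5=15, FN=3+6+7+2=18 → 46/79 = 0.5823
  gear: TP=27, FP=4+6+7+4=21, FN=2+3+1+7=13 → 54/88 = 0.6136
  misalign: TP=17, FP=9+7+1+3=20, FN=2+0+7+1=10 → 34/64 = 0.5313
  imbalance: TP=15, FP=9+2+7+1=19, FN=5+5+4+3=17 → 30/66 = 0.4545
Weighted-F1 score = Σ (supportᵢ/N)·F1 scoreᵢ with N=194: (54/194)·0.5495 + (41/194)·0.5823 + (40/194)·0.6136 + (27/194)·0.5313 + (32/194)·0.4545 = 0.551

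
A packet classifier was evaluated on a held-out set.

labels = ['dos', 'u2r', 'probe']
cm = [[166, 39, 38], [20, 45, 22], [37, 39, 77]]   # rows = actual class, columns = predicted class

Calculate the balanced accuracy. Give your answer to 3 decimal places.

Balanced accuracy = mean of per-class recall.
  dos: recall = 166/243 = 0.6831
  u2r: recall = 45/87 = 0.5172
  probe: recall = 77/153 = 0.5033
Mean = (0.6831 + 0.5172 + 0.5033) / 3 = 0.568

0.568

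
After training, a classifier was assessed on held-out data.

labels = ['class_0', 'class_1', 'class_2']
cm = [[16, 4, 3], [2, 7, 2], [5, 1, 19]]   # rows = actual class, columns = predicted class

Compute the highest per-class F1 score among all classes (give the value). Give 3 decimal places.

Per-class F1 score (2·TP/(2·TP+FP+FN)):
  class_0: TP=16, FP=2+5=7, FN=4+3=7 → 32/46 = 0.6957
  class_1: TP=7, FP=4+1=5, FN=2+2=4 → 14/23 = 0.6087
  class_2: TP=19, FP=3+2=5, FN=5+1=6 → 38/49 = 0.7755
Highest is class 'class_2' with F1 score = 0.776.

0.776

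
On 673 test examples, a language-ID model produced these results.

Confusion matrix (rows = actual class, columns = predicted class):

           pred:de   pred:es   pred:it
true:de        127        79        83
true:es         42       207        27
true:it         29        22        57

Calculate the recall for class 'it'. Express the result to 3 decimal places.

Treat 'it' as positive and all other classes as negative.
recall = TP/(TP+FN).
it: TP=57, FN=29+22=51 → 57/108 = 0.5278

0.528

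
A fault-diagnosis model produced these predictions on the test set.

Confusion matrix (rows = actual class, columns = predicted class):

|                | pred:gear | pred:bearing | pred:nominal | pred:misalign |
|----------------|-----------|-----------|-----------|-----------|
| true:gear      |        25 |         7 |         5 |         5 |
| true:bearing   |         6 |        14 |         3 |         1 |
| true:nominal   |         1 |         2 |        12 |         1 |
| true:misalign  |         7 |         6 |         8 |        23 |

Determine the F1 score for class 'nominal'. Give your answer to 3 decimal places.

0.545

Treat 'nominal' as positive and all other classes as negative.
F1 score = 2·TP/(2·TP+FP+FN).
nominal: TP=12, FP=5+3+8=16, FN=1+2+1=4 → 24/44 = 0.5455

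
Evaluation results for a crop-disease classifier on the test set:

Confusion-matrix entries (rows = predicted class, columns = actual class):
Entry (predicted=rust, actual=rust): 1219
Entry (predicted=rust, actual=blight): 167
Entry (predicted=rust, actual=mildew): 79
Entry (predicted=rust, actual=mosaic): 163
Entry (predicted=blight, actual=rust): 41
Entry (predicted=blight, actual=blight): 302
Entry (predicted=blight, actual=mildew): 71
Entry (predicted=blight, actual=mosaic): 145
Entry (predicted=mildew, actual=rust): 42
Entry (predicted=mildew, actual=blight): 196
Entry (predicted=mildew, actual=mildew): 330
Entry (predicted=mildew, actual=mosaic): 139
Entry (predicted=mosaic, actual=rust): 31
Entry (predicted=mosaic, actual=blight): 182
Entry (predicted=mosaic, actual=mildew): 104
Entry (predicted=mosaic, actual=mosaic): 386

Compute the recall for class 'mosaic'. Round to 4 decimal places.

0.4634

recall = TP/(TP+FN).
mosaic: TP=386, FN=163+145+139=447 → 386/833 = 0.46339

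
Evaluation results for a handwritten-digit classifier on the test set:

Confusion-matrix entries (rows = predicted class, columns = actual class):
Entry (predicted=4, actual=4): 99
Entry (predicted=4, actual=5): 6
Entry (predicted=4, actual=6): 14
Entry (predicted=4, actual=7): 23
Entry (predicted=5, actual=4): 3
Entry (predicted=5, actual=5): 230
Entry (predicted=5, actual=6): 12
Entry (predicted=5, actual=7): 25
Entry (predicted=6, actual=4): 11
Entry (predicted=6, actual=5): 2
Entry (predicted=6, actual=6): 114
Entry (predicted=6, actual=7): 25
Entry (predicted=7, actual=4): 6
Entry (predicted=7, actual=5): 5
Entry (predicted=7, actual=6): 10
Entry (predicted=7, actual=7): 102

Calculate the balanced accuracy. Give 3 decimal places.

Balanced accuracy = mean of per-class recall.
  4: recall = 99/119 = 0.8319
  5: recall = 230/243 = 0.9465
  6: recall = 114/150 = 0.7600
  7: recall = 102/175 = 0.5829
Mean = (0.8319 + 0.9465 + 0.7600 + 0.5829) / 4 = 0.780

0.780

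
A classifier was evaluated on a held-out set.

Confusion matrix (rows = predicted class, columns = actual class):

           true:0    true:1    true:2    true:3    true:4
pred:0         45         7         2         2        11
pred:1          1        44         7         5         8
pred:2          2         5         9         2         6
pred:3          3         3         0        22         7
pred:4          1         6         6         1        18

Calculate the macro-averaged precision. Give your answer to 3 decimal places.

Per-class precision (TP/(TP+FP)):
  0: TP=45, FP=7+2+2+11=22 → 45/67 = 0.6716
  1: TP=44, FP=1+7+5+8=21 → 44/65 = 0.6769
  2: TP=9, FP=2+5+2+6=15 → 9/24 = 0.3750
  3: TP=22, FP=3+3+0+7=13 → 22/35 = 0.6286
  4: TP=18, FP=1+6+6+1=14 → 18/32 = 0.5625
Macro-precision = mean = (0.6716 + 0.6769 + 0.3750 + 0.6286 + 0.5625) / 5 = 0.583

0.583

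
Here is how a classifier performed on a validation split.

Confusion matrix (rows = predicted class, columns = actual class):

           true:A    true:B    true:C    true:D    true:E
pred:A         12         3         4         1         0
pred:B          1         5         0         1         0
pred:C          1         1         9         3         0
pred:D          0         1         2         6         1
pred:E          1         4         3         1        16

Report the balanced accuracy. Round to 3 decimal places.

0.620

Balanced accuracy = mean of per-class recall.
  A: recall = 12/15 = 0.8000
  B: recall = 5/14 = 0.3571
  C: recall = 9/18 = 0.5000
  D: recall = 6/12 = 0.5000
  E: recall = 16/17 = 0.9412
Mean = (0.8000 + 0.3571 + 0.5000 + 0.5000 + 0.9412) / 5 = 0.620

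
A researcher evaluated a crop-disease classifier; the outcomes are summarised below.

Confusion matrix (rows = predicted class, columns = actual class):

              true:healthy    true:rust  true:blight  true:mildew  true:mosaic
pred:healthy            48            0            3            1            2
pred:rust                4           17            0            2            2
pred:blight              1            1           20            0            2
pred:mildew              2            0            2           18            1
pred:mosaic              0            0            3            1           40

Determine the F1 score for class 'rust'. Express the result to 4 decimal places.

Take TP from the diagonal, FP from the rest of the 'rust' prediction marginal, FN from the rest of the 'rust' actual marginal.
F1 score = 2·TP/(2·TP+FP+FN).
rust: TP=17, FP=4+0+2+2=8, FN=0+1+0+0=1 → 34/43 = 0.79070

0.7907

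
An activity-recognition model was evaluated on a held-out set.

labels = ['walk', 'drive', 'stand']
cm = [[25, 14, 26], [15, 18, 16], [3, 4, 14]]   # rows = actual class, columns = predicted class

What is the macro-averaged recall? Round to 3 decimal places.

0.473

Per-class recall (TP/(TP+FN)):
  walk: TP=25, FN=14+26=40 → 25/65 = 0.3846
  drive: TP=18, FN=15+16=31 → 18/49 = 0.3673
  stand: TP=14, FN=3+4=7 → 14/21 = 0.6667
Macro-recall = mean = (0.3846 + 0.3673 + 0.6667) / 3 = 0.473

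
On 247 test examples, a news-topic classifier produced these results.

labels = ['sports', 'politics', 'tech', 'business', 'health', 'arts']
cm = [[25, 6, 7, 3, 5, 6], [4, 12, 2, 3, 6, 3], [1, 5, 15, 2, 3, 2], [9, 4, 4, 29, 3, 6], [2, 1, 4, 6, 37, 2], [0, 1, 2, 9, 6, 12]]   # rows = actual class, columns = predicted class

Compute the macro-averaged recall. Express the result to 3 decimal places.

Per-class recall (TP/(TP+FN)):
  sports: TP=25, FN=6+7+3+5+6=27 → 25/52 = 0.4808
  politics: TP=12, FN=4+2+3+6+3=18 → 12/30 = 0.4000
  tech: TP=15, FN=1+5+2+3+2=13 → 15/28 = 0.5357
  business: TP=29, FN=9+4+4+3+6=26 → 29/55 = 0.5273
  health: TP=37, FN=2+1+4+6+2=15 → 37/52 = 0.7115
  arts: TP=12, FN=0+1+2+9+6=18 → 12/30 = 0.4000
Macro-recall = mean = (0.4808 + 0.4000 + 0.5357 + 0.5273 + 0.7115 + 0.4000) / 6 = 0.509

0.509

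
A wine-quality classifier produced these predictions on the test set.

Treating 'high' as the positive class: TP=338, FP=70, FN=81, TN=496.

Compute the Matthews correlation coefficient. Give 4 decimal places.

0.6855

MCC = (TP·TN − FP·FN) / √((TP+FP)(TP+FN)(TN+FP)(TN+FN))
Numerator = 338·496 − 70·81 = 161978
Denominator = √(408·419·566·577) = √55829846064 = 236283.4020
MCC = 161978 / 236283.4020 = 0.6855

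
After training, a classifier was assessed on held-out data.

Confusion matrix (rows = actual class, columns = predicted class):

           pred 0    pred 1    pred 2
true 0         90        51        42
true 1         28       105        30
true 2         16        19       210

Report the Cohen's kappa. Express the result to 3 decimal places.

0.516

Observed agreement pₒ = trace/N = 405/591 = 0.6853
Expected agreement pₑ = Σ (rowᵢ·colᵢ)/N² = (183·134 + 163·175 + 245·282)/591² = 0.3497
κ = (pₒ − pₑ)/(1 − pₑ) = (0.6853 − 0.3497)/(1 − 0.3497) = 0.516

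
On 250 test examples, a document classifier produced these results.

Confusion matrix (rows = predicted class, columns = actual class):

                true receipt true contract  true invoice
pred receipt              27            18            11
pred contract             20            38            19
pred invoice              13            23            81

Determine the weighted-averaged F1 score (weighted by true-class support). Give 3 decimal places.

Per-class F1 score (2·TP/(2·TP+FP+FN)):
  receipt: TP=27, FP=18+11=29, FN=20+13=33 → 54/116 = 0.4655
  contract: TP=38, FP=20+19=39, FN=18+23=41 → 76/156 = 0.4872
  invoice: TP=81, FP=13+23=36, FN=11+19=30 → 162/228 = 0.7105
Weighted-F1 score = Σ (supportᵢ/N)·F1 scoreᵢ with N=250: (60/250)·0.4655 + (79/250)·0.4872 + (111/250)·0.7105 = 0.581

0.581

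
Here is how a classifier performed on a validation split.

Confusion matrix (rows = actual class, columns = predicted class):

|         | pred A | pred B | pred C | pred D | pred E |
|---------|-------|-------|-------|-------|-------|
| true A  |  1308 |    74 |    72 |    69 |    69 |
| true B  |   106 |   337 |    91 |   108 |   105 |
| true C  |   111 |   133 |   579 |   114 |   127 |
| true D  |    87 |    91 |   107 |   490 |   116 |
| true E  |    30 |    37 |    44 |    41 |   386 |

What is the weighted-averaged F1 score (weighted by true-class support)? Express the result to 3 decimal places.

Per-class F1 score (2·TP/(2·TP+FP+FN)):
  A: TP=1308, FP=106+111+87+30=334, FN=74+72+69+69=284 → 2616/3234 = 0.8089
  B: TP=337, FP=74+133+91+37=335, FN=106+91+108+105=410 → 674/1419 = 0.4750
  C: TP=579, FP=72+91+107+44=314, FN=111+133+114+127=485 → 1158/1957 = 0.5917
  D: TP=490, FP=69+108+114+41=332, FN=87+91+107+116=401 → 980/1713 = 0.5721
  E: TP=386, FP=69+105+127+116=417, FN=30+37+44+41=152 → 772/1341 = 0.5757
Weighted-F1 score = Σ (supportᵢ/N)·F1 scoreᵢ with N=4832: (1592/4832)·0.8089 + (747/4832)·0.4750 + (1064/4832)·0.5917 + (891/4832)·0.5721 + (538/4832)·0.5757 = 0.640

0.640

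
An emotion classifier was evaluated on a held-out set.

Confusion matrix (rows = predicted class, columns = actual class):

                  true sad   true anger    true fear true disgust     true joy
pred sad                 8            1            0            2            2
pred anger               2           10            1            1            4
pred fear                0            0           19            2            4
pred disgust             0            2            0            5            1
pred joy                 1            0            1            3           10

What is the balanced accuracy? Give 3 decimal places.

0.652

Balanced accuracy = mean of per-class recall.
  sad: recall = 8/11 = 0.7273
  anger: recall = 10/13 = 0.7692
  fear: recall = 19/21 = 0.9048
  disgust: recall = 5/13 = 0.3846
  joy: recall = 10/21 = 0.4762
Mean = (0.7273 + 0.7692 + 0.9048 + 0.3846 + 0.4762) / 5 = 0.652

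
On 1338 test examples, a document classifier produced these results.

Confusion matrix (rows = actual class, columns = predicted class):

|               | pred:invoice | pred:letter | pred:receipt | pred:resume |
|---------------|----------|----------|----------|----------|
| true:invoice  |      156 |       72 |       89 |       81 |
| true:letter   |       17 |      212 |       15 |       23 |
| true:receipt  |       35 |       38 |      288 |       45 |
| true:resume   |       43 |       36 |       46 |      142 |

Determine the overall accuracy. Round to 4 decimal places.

Accuracy = trace / total = (156+212+288+142=798) / 1338 = 798/1338 = 0.5964

0.5964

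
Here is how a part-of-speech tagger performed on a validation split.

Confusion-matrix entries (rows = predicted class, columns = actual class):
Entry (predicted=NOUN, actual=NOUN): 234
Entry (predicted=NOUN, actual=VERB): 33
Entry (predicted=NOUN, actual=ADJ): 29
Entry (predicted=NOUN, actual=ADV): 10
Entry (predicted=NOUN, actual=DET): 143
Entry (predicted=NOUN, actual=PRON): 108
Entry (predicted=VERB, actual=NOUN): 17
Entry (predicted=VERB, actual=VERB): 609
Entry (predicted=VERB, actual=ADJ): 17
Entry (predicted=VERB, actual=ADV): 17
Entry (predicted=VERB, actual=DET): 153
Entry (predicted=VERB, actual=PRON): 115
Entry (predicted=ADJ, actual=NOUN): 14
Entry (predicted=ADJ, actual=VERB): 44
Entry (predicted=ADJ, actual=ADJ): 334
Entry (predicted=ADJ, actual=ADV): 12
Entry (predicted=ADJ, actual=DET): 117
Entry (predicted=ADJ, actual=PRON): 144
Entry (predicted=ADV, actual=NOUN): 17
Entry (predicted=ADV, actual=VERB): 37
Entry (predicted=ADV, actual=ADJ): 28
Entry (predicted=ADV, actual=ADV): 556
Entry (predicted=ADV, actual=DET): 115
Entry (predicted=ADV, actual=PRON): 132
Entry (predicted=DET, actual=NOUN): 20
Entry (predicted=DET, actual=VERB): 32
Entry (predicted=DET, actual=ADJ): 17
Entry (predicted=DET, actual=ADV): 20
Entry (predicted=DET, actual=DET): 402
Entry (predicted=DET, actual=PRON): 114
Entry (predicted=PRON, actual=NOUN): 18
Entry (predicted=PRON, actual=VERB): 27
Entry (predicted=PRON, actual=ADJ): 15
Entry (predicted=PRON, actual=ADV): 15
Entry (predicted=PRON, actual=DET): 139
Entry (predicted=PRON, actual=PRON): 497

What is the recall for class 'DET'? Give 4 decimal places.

0.3761

Treat 'DET' as positive and all other classes as negative.
recall = TP/(TP+FN).
DET: TP=402, FN=143+153+117+115+139=667 → 402/1069 = 0.37605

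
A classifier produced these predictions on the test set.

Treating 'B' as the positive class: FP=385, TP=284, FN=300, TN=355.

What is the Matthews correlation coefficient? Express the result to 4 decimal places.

MCC = (TP·TN − FP·FN) / √((TP+FP)(TP+FN)(TN+FP)(TN+FN))
Numerator = 284·355 − 385·300 = -14680
Denominator = √(669·584·740·655) = √189370351200 = 435167.0383
MCC = -14680 / 435167.0383 = -0.0337

-0.0337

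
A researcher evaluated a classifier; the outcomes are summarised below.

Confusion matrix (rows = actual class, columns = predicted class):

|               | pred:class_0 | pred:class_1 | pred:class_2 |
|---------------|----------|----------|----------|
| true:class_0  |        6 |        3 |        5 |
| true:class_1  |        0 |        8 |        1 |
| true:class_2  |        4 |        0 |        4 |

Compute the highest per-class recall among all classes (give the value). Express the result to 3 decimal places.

Per-class recall (TP/(TP+FN)):
  class_0: TP=6, FN=3+5=8 → 6/14 = 0.4286
  class_1: TP=8, FN=0+1=1 → 8/9 = 0.8889
  class_2: TP=4, FN=4+0=4 → 4/8 = 0.5000
Highest is class 'class_1' with recall = 0.889.

0.889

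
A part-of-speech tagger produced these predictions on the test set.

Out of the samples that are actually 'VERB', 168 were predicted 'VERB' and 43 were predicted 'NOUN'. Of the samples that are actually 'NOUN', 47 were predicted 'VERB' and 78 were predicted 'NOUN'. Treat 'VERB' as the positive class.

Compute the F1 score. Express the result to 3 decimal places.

0.789

Precision = TP/(TP+FP) = 168/215 = 0.7814
Recall = TP/(TP+FN) = 168/211 = 0.7962
F1 = 2·TP/(2·TP+FP+FN) = 336/426 = 0.789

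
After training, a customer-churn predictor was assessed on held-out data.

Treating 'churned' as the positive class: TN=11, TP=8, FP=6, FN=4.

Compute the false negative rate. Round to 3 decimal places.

0.333

FNR = FN/(FN+TP) = 4/(4+8) = 0.333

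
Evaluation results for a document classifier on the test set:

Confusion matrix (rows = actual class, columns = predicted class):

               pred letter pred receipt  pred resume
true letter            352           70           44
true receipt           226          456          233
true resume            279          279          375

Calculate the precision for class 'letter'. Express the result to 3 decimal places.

0.411

Take TP from the diagonal, FP from the rest of the 'letter' prediction marginal, FN from the rest of the 'letter' actual marginal.
precision = TP/(TP+FP).
letter: TP=352, FP=226+279=505 → 352/857 = 0.4107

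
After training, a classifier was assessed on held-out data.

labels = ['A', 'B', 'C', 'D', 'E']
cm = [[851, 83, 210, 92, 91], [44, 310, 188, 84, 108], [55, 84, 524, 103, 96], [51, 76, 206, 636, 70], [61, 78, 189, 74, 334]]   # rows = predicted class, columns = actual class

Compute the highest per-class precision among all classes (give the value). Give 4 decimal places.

0.6413

Per-class precision (TP/(TP+FP)):
  A: TP=851, FP=83+210+92+91=476 → 851/1327 = 0.64130
  B: TP=310, FP=44+188+84+108=424 → 310/734 = 0.42234
  C: TP=524, FP=55+84+103+96=338 → 524/862 = 0.60789
  D: TP=636, FP=51+76+206+70=403 → 636/1039 = 0.61213
  E: TP=334, FP=61+78+189+74=402 → 334/736 = 0.45380
Highest is class 'A' with precision = 0.6413.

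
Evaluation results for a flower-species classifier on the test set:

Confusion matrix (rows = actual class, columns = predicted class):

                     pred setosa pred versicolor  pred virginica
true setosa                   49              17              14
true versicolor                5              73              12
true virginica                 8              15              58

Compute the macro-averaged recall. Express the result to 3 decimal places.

0.713

Per-class recall (TP/(TP+FN)):
  setosa: TP=49, FN=17+14=31 → 49/80 = 0.6125
  versicolor: TP=73, FN=5+12=17 → 73/90 = 0.8111
  virginica: TP=58, FN=8+15=23 → 58/81 = 0.7160
Macro-recall = mean = (0.6125 + 0.8111 + 0.7160) / 3 = 0.713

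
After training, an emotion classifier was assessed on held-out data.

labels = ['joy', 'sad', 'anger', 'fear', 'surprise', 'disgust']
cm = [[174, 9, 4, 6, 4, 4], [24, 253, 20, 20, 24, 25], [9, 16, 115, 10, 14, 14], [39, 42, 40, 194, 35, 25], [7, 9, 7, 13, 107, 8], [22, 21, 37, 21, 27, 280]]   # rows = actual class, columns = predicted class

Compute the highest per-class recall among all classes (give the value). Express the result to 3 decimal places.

0.866

Per-class recall (TP/(TP+FN)):
  joy: TP=174, FN=9+4+6+4+4=27 → 174/201 = 0.8657
  sad: TP=253, FN=24+20+20+24+25=113 → 253/366 = 0.6913
  anger: TP=115, FN=9+16+10+14+14=63 → 115/178 = 0.6461
  fear: TP=194, FN=39+42+40+35+25=181 → 194/375 = 0.5173
  surprise: TP=107, FN=7+9+7+13+8=44 → 107/151 = 0.7086
  disgust: TP=280, FN=22+21+37+21+27=128 → 280/408 = 0.6863
Highest is class 'joy' with recall = 0.866.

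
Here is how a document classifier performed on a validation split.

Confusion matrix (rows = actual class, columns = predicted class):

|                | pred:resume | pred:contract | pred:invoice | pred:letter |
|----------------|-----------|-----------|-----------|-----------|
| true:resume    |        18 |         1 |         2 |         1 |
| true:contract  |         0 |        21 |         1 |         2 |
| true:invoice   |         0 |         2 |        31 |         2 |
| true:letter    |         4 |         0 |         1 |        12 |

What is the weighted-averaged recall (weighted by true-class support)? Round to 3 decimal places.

0.837

Per-class recall (TP/(TP+FN)):
  resume: TP=18, FN=1+2+1=4 → 18/22 = 0.8182
  contract: TP=21, FN=0+1+2=3 → 21/24 = 0.8750
  invoice: TP=31, FN=0+2+2=4 → 31/35 = 0.8857
  letter: TP=12, FN=4+0+1=5 → 12/17 = 0.7059
Weighted-recall = Σ (supportᵢ/N)·recallᵢ with N=98: (22/98)·0.8182 + (24/98)·0.8750 + (35/98)·0.8857 + (17/98)·0.7059 = 0.837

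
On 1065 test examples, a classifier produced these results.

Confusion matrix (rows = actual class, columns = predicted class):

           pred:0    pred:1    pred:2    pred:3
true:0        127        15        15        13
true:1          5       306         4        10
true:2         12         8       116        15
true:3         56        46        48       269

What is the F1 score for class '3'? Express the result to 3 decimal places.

0.741

Take TP from the diagonal, FP from the rest of the '3' prediction marginal, FN from the rest of the '3' actual marginal.
F1 score = 2·TP/(2·TP+FP+FN).
3: TP=269, FP=13+10+15=38, FN=56+46+48=150 → 538/726 = 0.7410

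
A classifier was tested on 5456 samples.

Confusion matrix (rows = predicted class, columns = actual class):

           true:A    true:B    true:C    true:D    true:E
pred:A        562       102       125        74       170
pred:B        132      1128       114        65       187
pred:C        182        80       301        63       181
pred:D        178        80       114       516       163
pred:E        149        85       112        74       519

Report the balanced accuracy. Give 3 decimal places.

Balanced accuracy = mean of per-class recall.
  A: recall = 562/1203 = 0.4672
  B: recall = 1128/1475 = 0.7647
  C: recall = 301/766 = 0.3930
  D: recall = 516/792 = 0.6515
  E: recall = 519/1220 = 0.4254
Mean = (0.4672 + 0.7647 + 0.3930 + 0.6515 + 0.4254) / 5 = 0.540

0.540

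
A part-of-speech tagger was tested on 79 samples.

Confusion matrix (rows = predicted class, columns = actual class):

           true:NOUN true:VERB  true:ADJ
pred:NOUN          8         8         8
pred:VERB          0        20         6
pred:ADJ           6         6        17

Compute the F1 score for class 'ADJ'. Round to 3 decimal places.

Take TP from the diagonal, FP from the rest of the 'ADJ' prediction marginal, FN from the rest of the 'ADJ' actual marginal.
F1 score = 2·TP/(2·TP+FP+FN).
ADJ: TP=17, FP=6+6=12, FN=8+6=14 → 34/60 = 0.5667

0.567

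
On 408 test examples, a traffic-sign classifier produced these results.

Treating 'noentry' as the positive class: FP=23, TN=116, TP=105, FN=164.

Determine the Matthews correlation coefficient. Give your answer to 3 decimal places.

0.230

MCC = (TP·TN − FP·FN) / √((TP+FP)(TP+FN)(TN+FP)(TN+FN))
Numerator = 105·116 − 23·164 = 8408
Denominator = √(128·269·139·280) = √1340093440 = 36607.2867
MCC = 8408 / 36607.2867 = 0.230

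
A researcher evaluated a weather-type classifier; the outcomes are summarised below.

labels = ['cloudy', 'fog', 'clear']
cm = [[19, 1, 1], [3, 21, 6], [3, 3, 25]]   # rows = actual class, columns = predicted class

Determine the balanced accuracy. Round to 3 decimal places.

0.804

Balanced accuracy = mean of per-class recall.
  cloudy: recall = 19/21 = 0.9048
  fog: recall = 21/30 = 0.7000
  clear: recall = 25/31 = 0.8065
Mean = (0.9048 + 0.7000 + 0.8065) / 3 = 0.804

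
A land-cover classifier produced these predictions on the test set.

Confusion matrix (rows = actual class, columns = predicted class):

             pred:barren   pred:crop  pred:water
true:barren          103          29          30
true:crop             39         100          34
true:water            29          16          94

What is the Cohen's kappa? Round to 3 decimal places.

0.440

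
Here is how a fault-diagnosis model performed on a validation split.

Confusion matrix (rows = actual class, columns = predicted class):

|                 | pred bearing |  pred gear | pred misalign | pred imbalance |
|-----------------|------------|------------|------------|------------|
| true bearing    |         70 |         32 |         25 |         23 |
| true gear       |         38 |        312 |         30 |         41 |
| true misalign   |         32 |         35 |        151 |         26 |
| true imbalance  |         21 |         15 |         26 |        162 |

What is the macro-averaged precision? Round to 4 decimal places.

0.6301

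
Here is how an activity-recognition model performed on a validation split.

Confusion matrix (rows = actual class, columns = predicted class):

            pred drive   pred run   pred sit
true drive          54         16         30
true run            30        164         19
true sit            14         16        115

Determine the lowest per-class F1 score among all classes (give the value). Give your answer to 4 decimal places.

Per-class F1 score (2·TP/(2·TP+FP+FN)):
  drive: TP=54, FP=30+14=44, FN=16+30=46 → 108/198 = 0.54545
  run: TP=164, FP=16+16=32, FN=30+19=49 → 328/409 = 0.80196
  sit: TP=115, FP=30+19=49, FN=14+16=30 → 230/309 = 0.74434
Lowest is class 'drive' with F1 score = 0.5455.

0.5455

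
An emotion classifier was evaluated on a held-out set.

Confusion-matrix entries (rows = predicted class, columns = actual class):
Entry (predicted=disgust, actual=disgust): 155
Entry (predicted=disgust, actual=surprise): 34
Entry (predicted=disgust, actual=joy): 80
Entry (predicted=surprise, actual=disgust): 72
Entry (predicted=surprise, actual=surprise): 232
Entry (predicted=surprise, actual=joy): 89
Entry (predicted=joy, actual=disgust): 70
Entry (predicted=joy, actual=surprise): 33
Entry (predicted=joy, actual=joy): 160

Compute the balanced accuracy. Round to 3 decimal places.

Balanced accuracy = mean of per-class recall.
  disgust: recall = 155/297 = 0.5219
  surprise: recall = 232/299 = 0.7759
  joy: recall = 160/329 = 0.4863
Mean = (0.5219 + 0.7759 + 0.4863) / 3 = 0.595

0.595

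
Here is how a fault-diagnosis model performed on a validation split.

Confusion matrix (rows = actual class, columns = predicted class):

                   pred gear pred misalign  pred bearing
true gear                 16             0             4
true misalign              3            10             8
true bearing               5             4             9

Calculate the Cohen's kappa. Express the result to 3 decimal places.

Observed agreement pₒ = trace/N = 35/59 = 0.5932
Expected agreement pₑ = Σ (rowᵢ·colᵢ)/N² = (20·24 + 21·14 + 18·21)/59² = 0.3309
κ = (pₒ − pₑ)/(1 − pₑ) = (0.5932 − 0.3309)/(1 − 0.3309) = 0.392

0.392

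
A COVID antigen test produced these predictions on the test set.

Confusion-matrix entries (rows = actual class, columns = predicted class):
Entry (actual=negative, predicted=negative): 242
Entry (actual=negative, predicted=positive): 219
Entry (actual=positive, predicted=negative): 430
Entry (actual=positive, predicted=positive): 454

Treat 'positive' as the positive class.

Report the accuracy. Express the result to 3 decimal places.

Accuracy = (TP+TN)/N = (454+242)/1345 = 0.517

0.517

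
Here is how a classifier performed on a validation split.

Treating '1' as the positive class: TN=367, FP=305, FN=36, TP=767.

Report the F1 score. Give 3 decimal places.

0.818

Precision = TP/(TP+FP) = 767/1072 = 0.7155
Recall = TP/(TP+FN) = 767/803 = 0.9552
F1 = 2·TP/(2·TP+FP+FN) = 1534/1875 = 0.818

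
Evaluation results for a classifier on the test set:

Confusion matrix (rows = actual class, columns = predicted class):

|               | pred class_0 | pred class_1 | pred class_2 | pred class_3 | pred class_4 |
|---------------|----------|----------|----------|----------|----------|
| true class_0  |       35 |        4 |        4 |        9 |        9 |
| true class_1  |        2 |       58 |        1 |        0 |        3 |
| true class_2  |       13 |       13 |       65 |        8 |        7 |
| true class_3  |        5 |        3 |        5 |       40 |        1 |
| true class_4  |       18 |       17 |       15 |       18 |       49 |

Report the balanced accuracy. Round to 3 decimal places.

0.651

Balanced accuracy = mean of per-class recall.
  class_0: recall = 35/61 = 0.5738
  class_1: recall = 58/64 = 0.9063
  class_2: recall = 65/106 = 0.6132
  class_3: recall = 40/54 = 0.7407
  class_4: recall = 49/117 = 0.4188
Mean = (0.5738 + 0.9063 + 0.6132 + 0.7407 + 0.4188) / 5 = 0.651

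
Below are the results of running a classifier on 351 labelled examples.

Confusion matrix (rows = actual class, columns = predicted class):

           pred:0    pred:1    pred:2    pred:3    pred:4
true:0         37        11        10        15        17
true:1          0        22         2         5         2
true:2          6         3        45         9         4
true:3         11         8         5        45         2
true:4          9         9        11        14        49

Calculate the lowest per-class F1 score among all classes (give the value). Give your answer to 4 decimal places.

0.4837

Per-class F1 score (2·TP/(2·TP+FP+FN)):
  0: TP=37, FP=0+6+11+9=26, FN=11+10+15+17=53 → 74/153 = 0.48366
  1: TP=22, FP=11+3+8+9=31, FN=0+2+5+2=9 → 44/84 = 0.52381
  2: TP=45, FP=10+2+5+11=28, FN=6+3+9+4=22 → 90/140 = 0.64286
  3: TP=45, FP=15+5+9+14=43, FN=11+8+5+2=26 → 90/159 = 0.56604
  4: TP=49, FP=17+2+4+2=25, FN=9+9+11+14=43 → 98/166 = 0.59036
Lowest is class '0' with F1 score = 0.4837.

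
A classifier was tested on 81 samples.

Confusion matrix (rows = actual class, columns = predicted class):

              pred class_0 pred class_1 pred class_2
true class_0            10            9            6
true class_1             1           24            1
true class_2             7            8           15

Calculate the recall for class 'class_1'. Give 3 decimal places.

Take TP from the diagonal, FP from the rest of the 'class_1' prediction marginal, FN from the rest of the 'class_1' actual marginal.
recall = TP/(TP+FN).
class_1: TP=24, FN=1+1=2 → 24/26 = 0.9231

0.923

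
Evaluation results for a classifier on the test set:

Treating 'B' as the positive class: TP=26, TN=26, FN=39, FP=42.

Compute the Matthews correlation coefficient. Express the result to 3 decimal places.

MCC = (TP·TN − FP·FN) / √((TP+FP)(TP+FN)(TN+FP)(TN+FN))
Numerator = 26·26 − 42·39 = -962
Denominator = √(68·65·68·65) = √19536400 = 4420.0000
MCC = -962 / 4420.0000 = -0.218

-0.218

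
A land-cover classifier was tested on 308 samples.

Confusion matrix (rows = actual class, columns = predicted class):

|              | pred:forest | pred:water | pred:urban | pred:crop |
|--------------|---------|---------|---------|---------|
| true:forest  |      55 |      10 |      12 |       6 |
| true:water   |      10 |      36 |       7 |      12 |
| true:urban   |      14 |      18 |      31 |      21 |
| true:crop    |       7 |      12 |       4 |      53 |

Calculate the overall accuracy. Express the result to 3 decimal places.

Accuracy = trace / total = (55+36+31+53=175) / 308 = 175/308 = 0.568

0.568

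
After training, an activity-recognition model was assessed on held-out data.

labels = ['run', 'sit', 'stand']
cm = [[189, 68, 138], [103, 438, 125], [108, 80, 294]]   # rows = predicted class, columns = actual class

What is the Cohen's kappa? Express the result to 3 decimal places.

0.386

Observed agreement pₒ = trace/N = 921/1543 = 0.5969
Expected agreement pₑ = Σ (rowᵢ·colᵢ)/N² = (400·395 + 586·666 + 557·482)/1543² = 0.3430
κ = (pₒ − pₑ)/(1 − pₑ) = (0.5969 − 0.3430)/(1 − 0.3430) = 0.386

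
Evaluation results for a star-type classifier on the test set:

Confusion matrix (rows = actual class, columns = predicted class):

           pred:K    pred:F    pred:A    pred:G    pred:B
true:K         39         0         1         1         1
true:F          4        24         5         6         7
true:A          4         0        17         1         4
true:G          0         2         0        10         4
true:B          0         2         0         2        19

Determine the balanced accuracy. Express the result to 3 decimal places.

Balanced accuracy = mean of per-class recall.
  K: recall = 39/42 = 0.9286
  F: recall = 24/46 = 0.5217
  A: recall = 17/26 = 0.6538
  G: recall = 10/16 = 0.6250
  B: recall = 19/23 = 0.8261
Mean = (0.9286 + 0.5217 + 0.6538 + 0.6250 + 0.8261) / 5 = 0.711

0.711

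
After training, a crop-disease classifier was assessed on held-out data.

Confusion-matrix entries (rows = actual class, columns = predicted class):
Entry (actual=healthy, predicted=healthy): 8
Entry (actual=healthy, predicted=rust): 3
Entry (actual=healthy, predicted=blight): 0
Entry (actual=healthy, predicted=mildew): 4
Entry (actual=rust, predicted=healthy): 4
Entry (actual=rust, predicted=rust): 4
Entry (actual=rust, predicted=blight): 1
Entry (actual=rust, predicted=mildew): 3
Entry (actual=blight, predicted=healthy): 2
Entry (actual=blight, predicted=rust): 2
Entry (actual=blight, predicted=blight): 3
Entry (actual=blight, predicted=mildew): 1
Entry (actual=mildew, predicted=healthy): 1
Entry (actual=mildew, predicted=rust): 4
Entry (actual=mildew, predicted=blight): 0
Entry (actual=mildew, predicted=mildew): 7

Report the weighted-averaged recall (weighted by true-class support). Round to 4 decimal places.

Per-class recall (TP/(TP+FN)):
  healthy: TP=8, FN=3+0+4=7 → 8/15 = 0.53333
  rust: TP=4, FN=4+1+3=8 → 4/12 = 0.33333
  blight: TP=3, FN=2+2+1=5 → 3/8 = 0.37500
  mildew: TP=7, FN=1+4+0=5 → 7/12 = 0.58333
Weighted-recall = Σ (supportᵢ/N)·recallᵢ with N=47: (15/47)·0.53333 + (12/47)·0.33333 + (8/47)·0.37500 + (12/47)·0.58333 = 0.4681

0.4681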